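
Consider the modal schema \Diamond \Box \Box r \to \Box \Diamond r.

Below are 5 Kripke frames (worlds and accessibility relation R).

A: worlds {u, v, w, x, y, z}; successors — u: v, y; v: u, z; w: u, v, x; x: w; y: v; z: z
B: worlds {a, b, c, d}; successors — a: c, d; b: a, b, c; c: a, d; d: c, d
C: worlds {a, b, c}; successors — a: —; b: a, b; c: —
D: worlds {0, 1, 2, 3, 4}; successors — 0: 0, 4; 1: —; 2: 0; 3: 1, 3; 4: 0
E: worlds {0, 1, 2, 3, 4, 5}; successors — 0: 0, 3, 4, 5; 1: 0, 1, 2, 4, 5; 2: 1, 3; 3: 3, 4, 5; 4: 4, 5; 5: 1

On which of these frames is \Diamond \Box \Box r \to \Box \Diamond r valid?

The schema corresponds to a generalized confluence (Geach) condition: \forall x \forall y \forall z ((xRy \wedge xRz) \to \exists w (y R^2 w \wedge zRw)).
A: fails — uRy, uRy but no t with yR²t and yRt.
B: ✓.
C: fails — bRa, bRa but no w with aR²w and aRw.
D: fails — 3R1, 3R1 but no w with 1R²w and 1Rw.
E: ✓.

B, E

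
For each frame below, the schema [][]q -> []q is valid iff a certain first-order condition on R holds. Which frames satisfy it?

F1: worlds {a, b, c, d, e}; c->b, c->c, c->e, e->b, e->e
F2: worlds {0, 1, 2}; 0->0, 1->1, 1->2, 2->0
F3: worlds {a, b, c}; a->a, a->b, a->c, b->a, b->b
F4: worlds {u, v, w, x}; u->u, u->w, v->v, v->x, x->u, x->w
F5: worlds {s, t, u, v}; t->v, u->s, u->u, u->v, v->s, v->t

F1, F2, F3, F4

The schema corresponds to density: forall x forall y (Rxy -> exists z (Rxz & Rzy)).
F1: ✓.
F2: ✓.
F3: ✓.
F4: ✓.
F5: fails — Rtv but no z with Rtz and Rzv.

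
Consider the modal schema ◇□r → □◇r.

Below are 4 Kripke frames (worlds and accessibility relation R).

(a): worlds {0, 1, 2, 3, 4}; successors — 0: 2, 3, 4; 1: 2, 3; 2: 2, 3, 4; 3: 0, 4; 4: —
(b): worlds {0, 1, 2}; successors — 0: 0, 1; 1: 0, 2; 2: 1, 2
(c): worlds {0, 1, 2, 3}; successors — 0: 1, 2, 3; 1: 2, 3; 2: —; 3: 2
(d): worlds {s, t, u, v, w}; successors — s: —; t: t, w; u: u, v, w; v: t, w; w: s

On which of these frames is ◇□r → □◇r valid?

(b)

This is the axiom for convergence; its first-order frame correspondent is ∀x ∀y ∀z (Rxy ∧ Rxz → ∃w (Ryw ∧ Rzw)).
(a): fails — R02 and R04 but 2 and 4 have no common successor.
(b): ✓.
(c): fails — R02 and R02 but 2 and 2 have no common successor.
(d): fails — Rtw and Rtt but w and t have no common successor.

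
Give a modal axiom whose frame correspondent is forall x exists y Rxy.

□r → ◇r

The condition is seriality. The D schema □r → ◇r defines it.
Suppose □r→◇r is valid. At any x set V(r)=W. Then □r at x, so ◇r at x, so x has a successor.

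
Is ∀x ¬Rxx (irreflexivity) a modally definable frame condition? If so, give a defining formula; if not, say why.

No

Modal frame validity is preserved under surjective bounded morphisms.
The 5-cycle (worlds s,t,u,v,w with s→t→u→v→w→s) is irreflexive, and the map sending every world to a single reflexive point • is a surjective bounded morphism (forth: every edge maps to (•,•); back: every world has a successor). So any modal formula valid on the 5-cycle is also valid on the reflexive point, which is not irreflexive.
So no modal formula (or set of formulas) defines exactly the irreflexive frames.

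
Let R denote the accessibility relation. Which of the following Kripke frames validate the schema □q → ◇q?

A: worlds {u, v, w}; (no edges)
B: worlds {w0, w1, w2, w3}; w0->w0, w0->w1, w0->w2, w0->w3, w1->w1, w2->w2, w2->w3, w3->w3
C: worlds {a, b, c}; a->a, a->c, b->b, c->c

Frame correspondent (Sahlqvist): ∀x ∃y Rxy — i.e. seriality.
A: fails — world u has no successor.
B: holds.
C: holds.
Valid on: B, C.

B, C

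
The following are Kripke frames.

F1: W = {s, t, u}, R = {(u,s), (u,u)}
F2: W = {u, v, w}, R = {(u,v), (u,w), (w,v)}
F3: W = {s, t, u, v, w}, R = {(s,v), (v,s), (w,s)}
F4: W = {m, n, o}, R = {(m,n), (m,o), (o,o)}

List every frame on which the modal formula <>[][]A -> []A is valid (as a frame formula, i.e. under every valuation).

This is the axiom for a generalized confluence (Geach) condition; its first-order frame correspondent is forall x forall y forall z ((xRy & xRz) -> exists w (y R^2 w & z = w)).
F1: fails — uRs, uRs but no w with sR²w and s=w.
F2: fails — uRv, uRv but no t with vR²t and v=t.
F3: condition met.
F4: fails — mRn, mRn but no w with nR²w and n=w.
Valid on: F3.

F3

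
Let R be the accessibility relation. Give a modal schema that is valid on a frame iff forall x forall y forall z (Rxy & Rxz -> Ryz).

A defining formula is ◇p → □◇p (the 5 axiom).
Suppose ◇p→□◇p is valid. Take Rxy, Rxz and set V(p)={y}. Then ◇p at x, so □◇p at x, so ◇p at z, so some w with Rzw has p; w=y, i.e. Rzy. By symmetry of the argument, Ryz.

◇p → □◇p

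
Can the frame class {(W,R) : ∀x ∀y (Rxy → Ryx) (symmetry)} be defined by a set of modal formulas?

The condition is symmetry. A defining modal formula is q → □◇q.
Suppose q→□◇q is valid. Take Rxy and set V(q)={x}. Then q at x, so □◇q at x, so ◇q at y, so some z with Ryz has q; z=x, i.e. Ryx.

Yes, by q → □◇q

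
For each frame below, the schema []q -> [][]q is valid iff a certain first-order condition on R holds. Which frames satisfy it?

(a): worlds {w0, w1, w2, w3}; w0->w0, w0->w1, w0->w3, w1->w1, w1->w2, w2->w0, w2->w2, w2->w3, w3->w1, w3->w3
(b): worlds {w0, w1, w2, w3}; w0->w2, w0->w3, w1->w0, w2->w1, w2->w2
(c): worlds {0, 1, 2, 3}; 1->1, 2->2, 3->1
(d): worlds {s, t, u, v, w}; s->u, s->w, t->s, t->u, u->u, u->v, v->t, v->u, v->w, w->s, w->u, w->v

The schema corresponds to transitivity: forall x forall y forall z (Rxy & Ryz -> Rxz).
(a): fails — Rw1w2 and Rw2w0 but not Rw1w0.
(b): fails — Rw1w0 and Rw0w2 but not Rw1w2.
(c): satisfies the condition.
(d): fails — Ruv and Rvw but not Ruw.
Valid on: (c).

(c)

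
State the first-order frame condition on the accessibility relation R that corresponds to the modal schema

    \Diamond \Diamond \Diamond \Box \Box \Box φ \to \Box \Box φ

This is a Sahlqvist (Geach-type) schema ◇^3□^3φ → □^2◇^0φ.
Minimal-valuation argument: fix x; take any y with xR^3y and any z with xR^2z. Set V(φ) to the set of worlds R-reachable from y in exactly 3 steps. Then □^3φ holds at y, so the antecedent holds at x; validity forces ◇^0φ at z, giving a w with zR^0w and yR^3w.
First-order correspondent: \forall x \forall y \forall z ((x R^3 y \wedge x R^2 z) \to \exists w (y R^3 w \wedge z = w)).

\forall x \forall y \forall z ((x R^3 y \wedge x R^2 z) \to \exists w (y R^3 w \wedge z = w))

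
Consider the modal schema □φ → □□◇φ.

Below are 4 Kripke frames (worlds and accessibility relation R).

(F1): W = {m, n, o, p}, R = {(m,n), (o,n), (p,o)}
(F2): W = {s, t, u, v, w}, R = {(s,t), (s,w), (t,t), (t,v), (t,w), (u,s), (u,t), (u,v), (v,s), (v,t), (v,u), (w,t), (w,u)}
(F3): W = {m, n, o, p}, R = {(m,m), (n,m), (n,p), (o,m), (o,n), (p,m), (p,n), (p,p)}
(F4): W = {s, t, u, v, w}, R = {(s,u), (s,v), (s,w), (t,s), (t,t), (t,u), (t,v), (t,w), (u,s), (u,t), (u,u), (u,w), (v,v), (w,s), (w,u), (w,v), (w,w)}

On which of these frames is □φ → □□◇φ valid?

The schema corresponds to a generalized confluence (Geach) condition: ∀x ∀z (xR²z → ∃w (xRw ∧ zRw)).
(F1): fails — pR²n but no w with pRw and nRw.
(F2): ✓.
(F3): ✓.
(F4): fails — uR²v but no w* with uRw* and vRw*.
Valid on: (F2), (F3).

(F2), (F3)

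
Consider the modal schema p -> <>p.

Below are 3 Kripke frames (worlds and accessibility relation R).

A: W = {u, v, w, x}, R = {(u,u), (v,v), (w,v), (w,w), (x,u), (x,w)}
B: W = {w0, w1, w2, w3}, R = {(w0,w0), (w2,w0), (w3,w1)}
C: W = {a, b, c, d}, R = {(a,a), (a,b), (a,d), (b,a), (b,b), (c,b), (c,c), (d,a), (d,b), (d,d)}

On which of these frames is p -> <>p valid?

This is the axiom for a generalized confluence (Geach) condition; its first-order frame correspondent is forall x exists w (x = w & xRw).
A: fails — at x but no t with x=t and xRt.
B: fails — at w1 but no w with w1=w and w1Rw.
C: holds.

C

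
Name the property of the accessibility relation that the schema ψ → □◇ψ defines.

symmetry

Suppose ψ→□◇ψ is valid. Take Rxy and set V(ψ)={x}. Then ψ at x, so □◇ψ at x, so ◇ψ at y, so some z with Ryz has ψ; z=x, i.e. Ryx.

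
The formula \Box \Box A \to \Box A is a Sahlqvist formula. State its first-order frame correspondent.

Suppose □□A→□A is valid. Take Rxy and set V(A)={w : xR²w}. Then □□A at x, so □A at x, so A at y, i.e. ∃z(Rxz∧Rzy).

density: \forall x \forall y (Rxy \to \exists z (Rxz \wedge Rzy))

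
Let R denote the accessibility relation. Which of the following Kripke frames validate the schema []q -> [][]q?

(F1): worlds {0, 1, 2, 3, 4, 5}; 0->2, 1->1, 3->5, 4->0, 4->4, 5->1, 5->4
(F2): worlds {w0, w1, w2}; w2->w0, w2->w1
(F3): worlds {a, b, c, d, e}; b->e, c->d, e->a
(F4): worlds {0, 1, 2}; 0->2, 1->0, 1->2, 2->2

Frame correspondent (Sahlqvist): forall x forall y forall z (Rxy & Ryz -> Rxz) — i.e. transitivity.
(F1): fails — R40 and R02 but not R42.
(F2): satisfies the condition.
(F3): fails — Rbe and Rea but not Rba.
(F4): satisfies the condition.
Valid on: (F2), (F4).

(F2), (F4)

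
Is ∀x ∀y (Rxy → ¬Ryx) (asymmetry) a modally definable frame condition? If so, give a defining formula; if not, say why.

Not modally definable

Any modally definable frame class is closed under surjective bounded morphisms.
The 5-cycle (worlds 0,1,2,3,4 with 0→1→2→3→4→0) is asymmetric. Mapping every world to a single reflexive point • is a surjective bounded morphism, and the reflexive point is not asymmetric (R•• but asymmetry requires ¬R••).
Hence asymmetry is not modally definable.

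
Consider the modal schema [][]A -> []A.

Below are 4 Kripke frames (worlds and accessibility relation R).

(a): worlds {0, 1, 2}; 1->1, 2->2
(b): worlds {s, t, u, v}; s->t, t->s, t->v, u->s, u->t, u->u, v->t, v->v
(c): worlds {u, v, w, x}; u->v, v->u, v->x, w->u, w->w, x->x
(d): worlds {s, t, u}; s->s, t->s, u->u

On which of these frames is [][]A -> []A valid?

(a), (d)

This is the axiom for density; its first-order frame correspondent is forall x forall y (Rxy -> exists z (Rxz & Rzy)).
(a): satisfies the condition.
(b): fails — Rts but no z with Rtz and Rzs.
(c): fails — Ruv but no z with Ruz and Rzv.
(d): satisfies the condition.
Valid on: (a), (d).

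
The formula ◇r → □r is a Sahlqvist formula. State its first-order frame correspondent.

This schema is the CD axiom.
Its frame correspondent is partial functionality — ∀x ∀y ∀z (Rxy ∧ Rxz → y = z).

partial functionality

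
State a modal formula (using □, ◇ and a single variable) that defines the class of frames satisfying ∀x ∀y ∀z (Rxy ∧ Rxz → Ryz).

◇ψ → □◇ψ

This is the Euclidean property; the standard corresponding axiom is 5: ◇ψ → □◇ψ.
Suppose ◇ψ→□◇ψ is valid. Take Rxy, Rxz and set V(ψ)={y}. Then ◇ψ at x, so □◇ψ at x, so ◇ψ at z, so some w with Rzw has ψ; w=y, i.e. Rzy. By symmetry of the argument, Ryz.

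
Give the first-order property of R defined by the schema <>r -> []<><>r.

forall x forall y forall z ((xRy & xRz) -> exists w (y = w & z R^2 w))

This is a Sahlqvist (Geach-type) schema ◇^1□^0r → □^1◇^2r.
First-order correspondent: forall x forall y forall z ((xRy & xRz) -> exists w (y = w & z R^2 w)).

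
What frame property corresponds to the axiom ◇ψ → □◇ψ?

The Euclidean property

Suppose ◇ψ→□◇ψ is valid. Take Rxy, Rxz and set V(ψ)={y}. Then ◇ψ at x, so □◇ψ at x, so ◇ψ at z, so some w with Rzw has ψ; w=y, i.e. Rzy. By symmetry of the argument, Ryz.
Conversely, on a frame with the Euclidean property the schema holds at every world under every valuation.
Frame condition: ∀x ∀y ∀z (Rxy ∧ Rxz → Ryz).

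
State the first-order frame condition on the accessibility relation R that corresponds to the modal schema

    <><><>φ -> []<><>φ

This is a Sahlqvist (Geach-type) schema ◇^3□^0φ → □^1◇^2φ.
Minimal-valuation argument: fix x; take any y with xR^3y and any z with xR^1z. Set V(φ) to the set of worlds R-reachable from y in exactly 0 steps. Then □^0φ holds at y, so the antecedent holds at x; validity forces ◇^2φ at z, giving a w with zR^2w and yR^0w.
First-order correspondent: forall x forall y forall z ((x R^3 y & xRz) -> exists w (y = w & z R^2 w)).

forall x forall y forall z ((x R^3 y & xRz) -> exists w (y = w & z R^2 w))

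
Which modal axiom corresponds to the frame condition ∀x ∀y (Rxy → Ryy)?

A defining formula is □(□q → q) (the T□ axiom).

□(□q → q)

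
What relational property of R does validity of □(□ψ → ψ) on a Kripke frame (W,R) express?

Suppose □(□ψ→ψ) is valid. Take Rxy and set V(ψ)={w : Ryw}. Then at y, □ψ holds; since □(□ψ→ψ) at x, □ψ→ψ at y, so ψ at y, i.e. Ryy.

Shift-reflexivity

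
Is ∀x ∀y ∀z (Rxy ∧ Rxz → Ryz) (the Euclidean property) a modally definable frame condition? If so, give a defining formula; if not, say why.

Definable; ◇p → □◇p defines it

Yes: it is the Euclidean property, defined by the 5 schema ◇p → □◇p.
Suppose ◇p→□◇p is valid. Take Rxy, Rxz and set V(p)={y}. Then ◇p at x, so □◇p at x, so ◇p at z, so some w with Rzw has p; w=y, i.e. Rzy. By symmetry of the argument, Ryz.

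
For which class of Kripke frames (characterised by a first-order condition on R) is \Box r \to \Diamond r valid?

This is the D axiom.
Its frame correspondent is seriality — \forall x \exists y Rxy.

seriality: \forall x \exists y Rxy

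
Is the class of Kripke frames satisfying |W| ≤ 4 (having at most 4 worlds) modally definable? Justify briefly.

Not modally definable

Modal frame validity is preserved under disjoint unions.
Any modal formula valid on each of 5 disjoint one-world frames is valid on their disjoint union (validity is preserved under disjoint unions). Each one-world frame has |W|=1≤4, but the union has |W|=5.
So the class is not modally definable.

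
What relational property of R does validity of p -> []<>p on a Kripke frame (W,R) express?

This schema is the B axiom.
Its frame correspondent is symmetry — forall x forall y (Rxy -> Ryx).

symmetry: forall x forall y (Rxy -> Ryx)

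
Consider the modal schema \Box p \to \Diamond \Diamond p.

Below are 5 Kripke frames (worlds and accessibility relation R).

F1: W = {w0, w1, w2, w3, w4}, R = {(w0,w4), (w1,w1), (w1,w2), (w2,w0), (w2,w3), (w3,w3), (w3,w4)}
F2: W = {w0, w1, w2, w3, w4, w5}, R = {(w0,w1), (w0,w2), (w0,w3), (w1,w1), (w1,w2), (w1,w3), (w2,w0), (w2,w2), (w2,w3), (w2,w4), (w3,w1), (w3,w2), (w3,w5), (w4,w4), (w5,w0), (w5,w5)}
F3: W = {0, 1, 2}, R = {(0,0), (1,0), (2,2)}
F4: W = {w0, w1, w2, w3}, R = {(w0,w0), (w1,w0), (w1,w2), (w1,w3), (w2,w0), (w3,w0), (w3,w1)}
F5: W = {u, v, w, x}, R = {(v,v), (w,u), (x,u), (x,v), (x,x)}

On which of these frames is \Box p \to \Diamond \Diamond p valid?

Frame correspondent (Sahlqvist): \forall x \exists w (xRw \wedge x R^2 w) — i.e. a generalized confluence (Geach) condition.
F1: fails — at w0 but no w with w0Rw and w0R²w.
F2: satisfies the condition.
F3: satisfies the condition.
F4: satisfies the condition.
F5: fails — at u but no t with uRt and uR²t.

F2, F3, F4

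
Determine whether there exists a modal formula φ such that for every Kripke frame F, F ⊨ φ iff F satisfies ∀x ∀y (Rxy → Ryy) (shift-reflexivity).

Yes: it is shift-reflexivity, defined by the T□ schema □(□q → q).
Suppose □(□q→q) is valid. Take Rxy and set V(q)={w : Ryw}. Then at y, □q holds; since □(□q→q) at x, □q→q at y, so q at y, i.e. Ryy.

Yes — defined by □(□q → q)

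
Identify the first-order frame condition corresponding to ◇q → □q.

partial functionality: ∀x ∀y ∀z (Rxy ∧ Rxz → y = z)

This schema is the CD axiom.
It corresponds to partial functionality: ∀x ∀y ∀z (Rxy ∧ Rxz → y = z).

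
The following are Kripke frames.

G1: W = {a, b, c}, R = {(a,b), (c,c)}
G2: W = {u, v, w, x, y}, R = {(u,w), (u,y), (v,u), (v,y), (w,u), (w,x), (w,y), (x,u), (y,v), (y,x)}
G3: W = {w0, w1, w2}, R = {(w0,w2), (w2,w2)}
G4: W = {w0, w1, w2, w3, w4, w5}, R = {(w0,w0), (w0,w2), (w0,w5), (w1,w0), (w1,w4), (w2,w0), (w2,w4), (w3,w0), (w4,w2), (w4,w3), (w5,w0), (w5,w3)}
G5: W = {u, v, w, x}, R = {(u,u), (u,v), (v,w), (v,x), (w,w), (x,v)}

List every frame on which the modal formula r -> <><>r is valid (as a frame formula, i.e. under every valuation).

Frame correspondent (Sahlqvist): forall x exists w (x = w & x R^2 w) — i.e. a generalized confluence (Geach) condition.
G1: fails — at a but no w with a=w and aR²w.
G2: fails — at x but no t with x=t and xR²t.
G3: fails — at w0 but no w with w0=w and w0R²w.
G4: fails — at w1 but no w with w1=w and w1R²w.
G5: ✓.
Valid on: G5.

G5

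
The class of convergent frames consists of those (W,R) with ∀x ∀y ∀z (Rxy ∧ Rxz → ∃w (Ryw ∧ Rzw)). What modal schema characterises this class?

◇□r → □◇r

This is convergence; the standard corresponding axiom is .2: ◇□r → □◇r.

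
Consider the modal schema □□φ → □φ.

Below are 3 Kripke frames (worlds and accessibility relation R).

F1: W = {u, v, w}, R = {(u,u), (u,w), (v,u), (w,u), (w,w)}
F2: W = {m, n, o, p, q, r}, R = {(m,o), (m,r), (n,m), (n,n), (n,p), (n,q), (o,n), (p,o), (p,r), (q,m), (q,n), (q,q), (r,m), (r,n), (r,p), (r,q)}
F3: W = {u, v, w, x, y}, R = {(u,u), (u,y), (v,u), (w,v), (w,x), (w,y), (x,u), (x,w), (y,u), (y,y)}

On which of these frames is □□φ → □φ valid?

F1

This is the axiom for density; its first-order frame correspondent is ∀x ∀y (Rxy → ∃z (Rxz ∧ Rzy)).
F1: holds.
F2: fails — Rpr but no z with Rpz and Rzr.
F3: fails — Rxw but no z with Rxz and Rzw.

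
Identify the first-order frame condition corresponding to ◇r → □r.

partial functionality

Suppose ◇r→□r is valid. Take Rxy, Rxz and set V(r)={y}. Then ◇r at x, so □r at x, so r at z, i.e. z=y.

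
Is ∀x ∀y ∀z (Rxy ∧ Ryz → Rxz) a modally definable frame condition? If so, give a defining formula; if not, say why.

The condition is transitivity. A defining modal formula is □r → □□r.

Yes — defined by □r → □□r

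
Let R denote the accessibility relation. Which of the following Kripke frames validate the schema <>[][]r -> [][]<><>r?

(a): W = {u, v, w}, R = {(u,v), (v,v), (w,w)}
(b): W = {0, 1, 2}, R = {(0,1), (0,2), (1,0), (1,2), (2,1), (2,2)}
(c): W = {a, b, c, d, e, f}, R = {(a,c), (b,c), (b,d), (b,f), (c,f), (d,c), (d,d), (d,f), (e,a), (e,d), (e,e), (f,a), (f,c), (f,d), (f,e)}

(a), (b)

The schema corresponds to a generalized confluence (Geach) condition: forall x forall y forall z ((xRy & x R^2 z) -> exists w (y R^2 w & z R^2 w)).
(a): condition met.
(b): condition met.
(c): fails — bRc, bR²a but no w with cR²w and aR²w.
Valid on: (a), (b).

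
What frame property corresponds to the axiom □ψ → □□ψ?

transitivity

Suppose □ψ→□□ψ is valid. Take Rxy, Ryz and set V(ψ)={w : Rxw}. Then □ψ at x, so □□ψ at x, so □ψ at y, so ψ at z, i.e. Rxz.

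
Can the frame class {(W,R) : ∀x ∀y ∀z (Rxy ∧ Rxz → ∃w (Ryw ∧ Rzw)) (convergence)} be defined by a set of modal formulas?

Yes — defined by ◇□p → □◇p

This is a Sahlqvist condition; the .2 axiom ◇□p → □◇p defines it.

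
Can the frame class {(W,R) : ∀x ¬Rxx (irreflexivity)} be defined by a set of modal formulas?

Not definable by any modal formula

Any modally definable frame class is closed under surjective bounded morphisms.
The 3-cycle (worlds s,t,u with s→t→u→s) is irreflexive, and the map sending every world to a single reflexive point • is a surjective bounded morphism (forth: every edge maps to (•,•); back: every world has a successor). So any modal formula valid on the 3-cycle is also valid on the reflexive point, which is not irreflexive.
Hence irreflexivity is not modally definable.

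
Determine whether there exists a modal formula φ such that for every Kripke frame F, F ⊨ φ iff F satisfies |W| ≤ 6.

Not modally definable

Any modally definable frame class is closed under disjoint unions.
Any modal formula valid on each of 7 disjoint one-world frames is valid on their disjoint union (validity is preserved under disjoint unions). Each one-world frame has |W|=1≤6, but the union has |W|=7.
Hence having at most 6 worlds is not modally definable.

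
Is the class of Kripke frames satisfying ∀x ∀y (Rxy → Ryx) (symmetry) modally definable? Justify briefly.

Yes — defined by r → □◇r

Yes: it is symmetry, defined by the B schema r → □◇r.
Suppose r→□◇r is valid. Take Rxy and set V(r)={x}. Then r at x, so □◇r at x, so ◇r at y, so some z with Ryz has r; z=x, i.e. Ryx.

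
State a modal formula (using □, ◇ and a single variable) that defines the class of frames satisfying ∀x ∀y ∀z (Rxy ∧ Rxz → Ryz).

The condition is the Euclidean property. The 5 schema ◇ψ → □◇ψ defines it.
Suppose ◇ψ→□◇ψ is valid. Take Rxy, Rxz and set V(ψ)={y}. Then ◇ψ at x, so □◇ψ at x, so ◇ψ at z, so some w with Rzw has ψ; w=y, i.e. Rzy. By symmetry of the argument, Ryz.

◇ψ → □◇ψ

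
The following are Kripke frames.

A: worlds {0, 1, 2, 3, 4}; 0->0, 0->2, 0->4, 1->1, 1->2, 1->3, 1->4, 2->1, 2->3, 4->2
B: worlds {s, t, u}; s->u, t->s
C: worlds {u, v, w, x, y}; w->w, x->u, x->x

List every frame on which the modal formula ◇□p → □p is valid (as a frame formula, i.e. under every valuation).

This is the axiom for the Euclidean property; its first-order frame correspondent is ∀x ∀y ∀z (Rxy ∧ Rxz → Ryz).
A: fails — R02 and R00 but not R20.
B: fails — Rsu and Rsu but not Ruu.
C: fails — Rxu and Rxu but not Ruu.

none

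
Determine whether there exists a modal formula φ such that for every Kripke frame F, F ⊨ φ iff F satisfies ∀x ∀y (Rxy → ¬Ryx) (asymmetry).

No — not modally definable

Modal frame validity is preserved under surjective bounded morphisms.
The 3-cycle (worlds s,t,u with s→t→u→s) is asymmetric. Mapping every world to a single reflexive point • is a surjective bounded morphism, and the reflexive point is not asymmetric (R•• but asymmetry requires ¬R••).
Hence asymmetry is not modally definable.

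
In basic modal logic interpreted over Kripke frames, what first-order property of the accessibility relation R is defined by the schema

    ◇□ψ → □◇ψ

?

This is the .2 axiom.
It corresponds to convergence: ∀x ∀y ∀z (Rxy ∧ Rxz → ∃w (Ryw ∧ Rzw)).

Convergence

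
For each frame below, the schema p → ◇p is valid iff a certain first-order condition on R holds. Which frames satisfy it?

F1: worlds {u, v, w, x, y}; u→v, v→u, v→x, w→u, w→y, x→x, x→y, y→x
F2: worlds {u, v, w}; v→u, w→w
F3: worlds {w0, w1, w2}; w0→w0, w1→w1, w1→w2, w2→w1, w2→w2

The schema corresponds to reflexivity: ∀x Rxx.
F1: fails — world u does not see itself.
F2: fails — world u does not see itself.
F3: holds.

F3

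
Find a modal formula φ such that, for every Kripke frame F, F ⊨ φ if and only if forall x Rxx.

□p → p

A defining formula is □p → p (the T axiom).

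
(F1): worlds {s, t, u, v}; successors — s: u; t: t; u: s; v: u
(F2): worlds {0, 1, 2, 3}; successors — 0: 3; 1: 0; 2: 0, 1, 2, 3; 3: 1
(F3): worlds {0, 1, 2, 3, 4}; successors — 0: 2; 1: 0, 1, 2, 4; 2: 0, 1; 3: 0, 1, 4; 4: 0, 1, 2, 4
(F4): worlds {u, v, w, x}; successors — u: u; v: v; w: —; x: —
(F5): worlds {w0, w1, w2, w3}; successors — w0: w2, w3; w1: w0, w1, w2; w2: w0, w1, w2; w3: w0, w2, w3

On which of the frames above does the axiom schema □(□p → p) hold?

The schema corresponds to shift-reflexivity: ∀x ∀y (Rxy → Ryy).
(F1): fails — Rsu but not Ruu.
(F2): fails — R10 but not R00.
(F3): fails — R10 but not R00.
(F4): satisfies the condition.
(F5): fails — Rw1w0 but not Rw0w0.

(F4)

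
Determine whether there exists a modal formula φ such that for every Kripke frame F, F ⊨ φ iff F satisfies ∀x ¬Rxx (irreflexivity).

Not modally definable

If a class were modally definable it would be closed under surjective bounded morphisms (Goldblatt–Thomason).
The 3-cycle (worlds w0,w1,w2 with w0→w1→w2→w0) is irreflexive, and the map sending every world to a single reflexive point • is a surjective bounded morphism (forth: every edge maps to (•,•); back: every world has a successor). So any modal formula valid on the 3-cycle is also valid on the reflexive point, which is not irreflexive.
So no modal formula (or set of formulas) defines exactly the irreflexive frames.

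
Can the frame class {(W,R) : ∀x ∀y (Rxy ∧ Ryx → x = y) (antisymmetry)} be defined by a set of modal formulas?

Any modally definable frame class is closed under surjective bounded morphisms.
The 6-cycle (worlds s,t,u,v,w,x with s→t→u→v→w→x→s) is antisymmetric. Sending even-indexed worlds to a and odd-indexed worlds to b is a surjective bounded morphism onto the two-world frame with a↔b, which is not antisymmetric.
So the class is not modally definable.

Not modally definable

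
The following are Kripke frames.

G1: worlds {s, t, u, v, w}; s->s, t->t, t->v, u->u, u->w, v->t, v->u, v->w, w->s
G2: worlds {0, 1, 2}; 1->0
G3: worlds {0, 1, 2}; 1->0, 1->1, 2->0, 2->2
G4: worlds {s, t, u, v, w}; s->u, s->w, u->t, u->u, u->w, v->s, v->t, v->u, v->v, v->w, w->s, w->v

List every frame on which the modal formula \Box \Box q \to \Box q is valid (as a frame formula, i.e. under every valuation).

Frame correspondent (Sahlqvist): \forall x \forall y (Rxy \to \exists z (Rxz \wedge Rzy)) — i.e. density.
G1: satisfies the condition.
G2: fails — R10 but no z with R1z and Rz0.
G3: satisfies the condition.
G4: satisfies the condition.

G1, G3, G4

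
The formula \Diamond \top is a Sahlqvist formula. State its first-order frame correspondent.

seriality

This is a form of the D axiom.
It corresponds to seriality: \forall x \exists y Rxy.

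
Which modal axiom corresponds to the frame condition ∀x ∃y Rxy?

This is seriality; the standard corresponding axiom is D: □p → ◇p.
Suppose □p→◇p is valid. At any x set V(p)=W. Then □p at x, so ◇p at x, so x has a successor.

□p → ◇p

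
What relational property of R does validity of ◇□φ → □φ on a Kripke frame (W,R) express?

the Euclidean property: ∀x ∀y ∀z (Rxy ∧ Rxz → Ryz)

This schema is equivalent to the 5 axiom ◇φ → □◇φ.
Its frame correspondent is the Euclidean property — ∀x ∀y ∀z (Rxy ∧ Rxz → Ryz).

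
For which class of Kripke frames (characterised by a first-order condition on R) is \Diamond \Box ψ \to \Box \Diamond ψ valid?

Convergence

Suppose ◇□ψ→□◇ψ is valid. Take Rxy, Rxz and set V(ψ)={w : Ryw}. Then □ψ at y so ◇□ψ at x, so □◇ψ at x, so ◇ψ at z, giving w with Rzw and Ryw.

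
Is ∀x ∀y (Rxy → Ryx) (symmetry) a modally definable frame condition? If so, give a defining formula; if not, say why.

This is a Sahlqvist condition; the B axiom q → □◇q defines it.

Definable; q → □◇q defines it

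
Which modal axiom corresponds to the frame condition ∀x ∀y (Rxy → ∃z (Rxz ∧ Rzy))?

□□s → □s

A defining formula is □□s → □s (the C4 axiom).
Suppose □□s→□s is valid. Take Rxy and set V(s)={w : xR²w}. Then □□s at x, so □s at x, so s at y, i.e. ∃z(Rxz∧Rzy).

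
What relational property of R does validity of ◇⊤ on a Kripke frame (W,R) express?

This schema is equivalent to the D axiom □A → ◇A.
It corresponds to seriality: ∀x ∃y Rxy.

seriality: ∀x ∃y Rxy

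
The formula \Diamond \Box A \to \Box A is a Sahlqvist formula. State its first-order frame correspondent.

The Euclidean property

This is a form of the 5 axiom.
It corresponds to the Euclidean property: \forall x \forall y \forall z (Rxy \wedge Rxz \to Ryz).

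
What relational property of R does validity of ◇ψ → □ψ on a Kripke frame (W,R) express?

partial functionality: ∀x ∀y ∀z (Rxy ∧ Rxz → y = z)

Suppose ◇ψ→□ψ is valid. Take Rxy, Rxz and set V(ψ)={y}. Then ◇ψ at x, so □ψ at x, so ψ at z, i.e. z=y.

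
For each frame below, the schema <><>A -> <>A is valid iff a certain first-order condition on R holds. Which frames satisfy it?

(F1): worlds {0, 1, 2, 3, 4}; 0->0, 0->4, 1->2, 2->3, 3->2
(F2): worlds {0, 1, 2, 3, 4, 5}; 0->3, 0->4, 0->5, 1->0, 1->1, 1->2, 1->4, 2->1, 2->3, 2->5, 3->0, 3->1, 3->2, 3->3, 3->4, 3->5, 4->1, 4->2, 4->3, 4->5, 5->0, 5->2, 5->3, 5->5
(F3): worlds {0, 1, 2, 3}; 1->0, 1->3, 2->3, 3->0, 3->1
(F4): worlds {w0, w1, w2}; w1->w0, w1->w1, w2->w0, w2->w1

(F4)

The schema corresponds to a generalized confluence (Geach) condition: forall x forall y (x R^2 y -> exists w (y = w & xRw)).
(F1): fails — 1R²3 but no w with 3=w and 1Rw.
(F2): fails — 0R²0 but no w with 0=w and 0Rw.
(F3): fails — 1R²1 but no w with 1=w and 1Rw.
(F4): holds.
Valid on: (F4).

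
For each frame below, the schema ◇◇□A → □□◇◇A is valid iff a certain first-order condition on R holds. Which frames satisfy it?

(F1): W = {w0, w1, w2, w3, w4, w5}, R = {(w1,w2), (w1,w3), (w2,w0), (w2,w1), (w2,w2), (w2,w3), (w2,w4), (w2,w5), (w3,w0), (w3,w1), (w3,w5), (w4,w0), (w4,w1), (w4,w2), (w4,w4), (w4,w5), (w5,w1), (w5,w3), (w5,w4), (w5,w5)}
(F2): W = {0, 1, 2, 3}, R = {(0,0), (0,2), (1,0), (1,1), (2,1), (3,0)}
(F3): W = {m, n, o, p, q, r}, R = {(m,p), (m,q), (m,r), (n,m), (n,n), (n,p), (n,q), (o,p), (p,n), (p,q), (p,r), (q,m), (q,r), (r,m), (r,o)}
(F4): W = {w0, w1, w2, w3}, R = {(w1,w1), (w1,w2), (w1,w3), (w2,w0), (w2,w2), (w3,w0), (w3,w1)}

(F2)

Frame correspondent (Sahlqvist): ∀x ∀y ∀z ((xR²y ∧ xR²z) → ∃w (yRw ∧ zR²w)) — i.e. a generalized confluence (Geach) condition.
(F1): fails — w1R²w0, w1R²w0 but no w with w0Rw and w0R²w.
(F2): satisfies the condition.
(F3): fails — mR²o, mR²m but no w with oRw and mR²w.
(F4): fails — w1R²w0, w1R²w0 but no w with w0Rw and w0R²w.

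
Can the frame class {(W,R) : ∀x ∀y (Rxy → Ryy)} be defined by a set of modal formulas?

Definable; □(□p → p) defines it

This is a Sahlqvist condition; the T□ axiom □(□p → p) defines it.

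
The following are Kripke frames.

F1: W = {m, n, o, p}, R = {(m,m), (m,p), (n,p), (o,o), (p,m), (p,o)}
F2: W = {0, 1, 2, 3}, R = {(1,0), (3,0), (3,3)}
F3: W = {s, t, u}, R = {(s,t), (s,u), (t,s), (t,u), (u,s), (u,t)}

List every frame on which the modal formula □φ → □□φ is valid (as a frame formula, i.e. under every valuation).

Frame correspondent (Sahlqvist): ∀x ∀y ∀z (Rxy ∧ Ryz → Rxz) — i.e. transitivity.
F1: fails — Rpm and Rmp but not Rpp.
F2: holds.
F3: fails — Rut and Rtu but not Ruu.

F2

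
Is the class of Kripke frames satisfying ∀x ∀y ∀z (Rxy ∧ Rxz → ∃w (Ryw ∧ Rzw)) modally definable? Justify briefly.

Yes, by ◇□r → □◇r

Yes: it is convergence, defined by the .2 schema ◇□r → □◇r.
Suppose ◇□r→□◇r is valid. Take Rxy, Rxz and set V(r)={w : Ryw}. Then □r at y so ◇□r at x, so □◇r at x, so ◇r at z, giving w with Rzw and Ryw.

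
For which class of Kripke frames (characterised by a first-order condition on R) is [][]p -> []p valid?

Suppose □□p→□p is valid. Take Rxy and set V(p)={w : xR²w}. Then □□p at x, so □p at x, so p at y, i.e. ∃z(Rxz∧Rzy).
Conversely, on a frame with density the schema holds at every world under every valuation.
So the correspondent is density.

Density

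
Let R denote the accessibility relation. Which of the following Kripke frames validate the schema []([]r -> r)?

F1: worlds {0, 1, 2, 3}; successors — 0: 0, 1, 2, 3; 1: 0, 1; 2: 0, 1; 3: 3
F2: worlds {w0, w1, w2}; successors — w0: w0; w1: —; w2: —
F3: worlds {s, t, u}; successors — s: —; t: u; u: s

F2

This is the axiom for shift-reflexivity; its first-order frame correspondent is forall x forall y (Rxy -> Ryy).
F1: fails — R02 but not R22.
F2: condition met.
F3: fails — Rus but not Rss.
Valid on: F2.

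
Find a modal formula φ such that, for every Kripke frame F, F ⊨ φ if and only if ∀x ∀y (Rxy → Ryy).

This is shift-reflexivity; the standard corresponding axiom is T□: □(□r → r).
Suppose □(□r→r) is valid. Take Rxy and set V(r)={w : Ryw}. Then at y, □r holds; since □(□r→r) at x, □r→r at y, so r at y, i.e. Ryy.

□(□r → r)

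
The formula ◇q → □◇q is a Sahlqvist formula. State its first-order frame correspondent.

This is the 5 axiom.
Its frame correspondent is the Euclidean property — ∀x ∀y ∀z (Rxy ∧ Rxz → Ryz).

the Euclidean property: ∀x ∀y ∀z (Rxy ∧ Rxz → Ryz)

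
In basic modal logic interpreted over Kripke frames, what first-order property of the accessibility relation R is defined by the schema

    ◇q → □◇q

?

the Euclidean property: ∀x ∀y ∀z (Rxy ∧ Rxz → Ryz)

Suppose ◇q→□◇q is valid. Take Rxy, Rxz and set V(q)={y}. Then ◇q at x, so □◇q at x, so ◇q at z, so some w with Rzw has q; w=y, i.e. Rzy. By symmetry of the argument, Ryz.
Conversely, on a frame with the Euclidean property the schema holds at every world under every valuation.
So the correspondent is the Euclidean property.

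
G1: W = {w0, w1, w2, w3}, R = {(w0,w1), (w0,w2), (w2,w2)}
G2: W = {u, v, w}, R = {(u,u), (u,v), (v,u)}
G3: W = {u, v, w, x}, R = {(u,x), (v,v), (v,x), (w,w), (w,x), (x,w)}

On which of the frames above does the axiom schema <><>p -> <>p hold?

G1

This is the axiom for transitivity; its first-order frame correspondent is forall x forall y forall z (Rxy & Ryz -> Rxz).
G1: holds.
G2: fails — Rvu and Ruv but not Rvv.
G3: fails — Rxw and Rwx but not Rxx.
Valid on: G1.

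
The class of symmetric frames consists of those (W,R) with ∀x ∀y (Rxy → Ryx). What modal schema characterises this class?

This is symmetry; the standard corresponding axiom is B: ψ → □◇ψ.
Suppose ψ→□◇ψ is valid. Take Rxy and set V(ψ)={x}. Then ψ at x, so □◇ψ at x, so ◇ψ at y, so some z with Ryz has ψ; z=x, i.e. Ryx.

ψ → □◇ψ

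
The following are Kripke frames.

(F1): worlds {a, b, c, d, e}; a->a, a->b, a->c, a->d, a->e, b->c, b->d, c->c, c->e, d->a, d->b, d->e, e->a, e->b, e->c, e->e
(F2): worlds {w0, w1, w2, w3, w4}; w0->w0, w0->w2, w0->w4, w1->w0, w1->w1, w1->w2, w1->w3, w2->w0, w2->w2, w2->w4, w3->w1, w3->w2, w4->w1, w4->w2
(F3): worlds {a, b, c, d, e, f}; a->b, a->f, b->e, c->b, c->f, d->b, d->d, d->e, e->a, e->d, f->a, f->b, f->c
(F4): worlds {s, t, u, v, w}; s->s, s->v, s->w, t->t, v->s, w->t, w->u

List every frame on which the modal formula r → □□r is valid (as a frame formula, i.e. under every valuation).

none

The schema corresponds to a generalized confluence (Geach) condition: ∀x ∀z (xR²z → ∃w (x = w ∧ z = w)).
(F1): fails — aR²b but a ≠ b.
(F2): fails — w0R²w1 but w0 ≠ w1.
(F3): fails — aR²b but a ≠ b.
(F4): fails — sR²t but s ≠ t.
Valid on no frame.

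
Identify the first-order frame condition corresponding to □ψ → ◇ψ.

Suppose □ψ→◇ψ is valid. At any x set V(ψ)=W. Then □ψ at x, so ◇ψ at x, so x has a successor.

seriality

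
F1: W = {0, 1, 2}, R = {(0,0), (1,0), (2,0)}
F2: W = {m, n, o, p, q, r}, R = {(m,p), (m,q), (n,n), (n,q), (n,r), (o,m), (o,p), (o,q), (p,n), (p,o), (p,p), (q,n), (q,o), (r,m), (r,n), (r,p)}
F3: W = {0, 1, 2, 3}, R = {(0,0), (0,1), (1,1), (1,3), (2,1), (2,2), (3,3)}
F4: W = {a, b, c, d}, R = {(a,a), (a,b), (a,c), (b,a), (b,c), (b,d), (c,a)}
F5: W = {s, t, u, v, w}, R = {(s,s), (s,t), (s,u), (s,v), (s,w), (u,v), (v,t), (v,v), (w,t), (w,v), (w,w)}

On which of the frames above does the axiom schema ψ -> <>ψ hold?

F3

Frame correspondent (Sahlqvist): forall x exists w (x = w & xRw) — i.e. a generalized confluence (Geach) condition.
F1: fails — at 1 but no w with 1=w and 1Rw.
F2: fails — at m but no w with m=w and mRw.
F3: holds.
F4: fails — at b but no w with b=w and bRw.
F5: fails — at t but no w* with t=w* and tRw*.
Valid on: F3.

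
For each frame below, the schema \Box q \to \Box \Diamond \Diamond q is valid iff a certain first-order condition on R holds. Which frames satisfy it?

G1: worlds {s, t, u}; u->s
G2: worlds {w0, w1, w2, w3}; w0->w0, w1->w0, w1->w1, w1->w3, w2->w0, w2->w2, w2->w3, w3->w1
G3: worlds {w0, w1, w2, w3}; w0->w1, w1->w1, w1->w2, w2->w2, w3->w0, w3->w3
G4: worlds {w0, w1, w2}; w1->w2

G2

This is the axiom for a generalized confluence (Geach) condition; its first-order frame correspondent is \forall x \forall z (xRz \to \exists w (xRw \wedge z R^2 w)).
G1: fails — uRs but no w with uRw and sR²w.
G2: satisfies the condition.
G3: fails — w3Rw0 but no w with w3Rw and w0R²w.
G4: fails — w1Rw2 but no w with w1Rw and w2R²w.
Valid on: G2.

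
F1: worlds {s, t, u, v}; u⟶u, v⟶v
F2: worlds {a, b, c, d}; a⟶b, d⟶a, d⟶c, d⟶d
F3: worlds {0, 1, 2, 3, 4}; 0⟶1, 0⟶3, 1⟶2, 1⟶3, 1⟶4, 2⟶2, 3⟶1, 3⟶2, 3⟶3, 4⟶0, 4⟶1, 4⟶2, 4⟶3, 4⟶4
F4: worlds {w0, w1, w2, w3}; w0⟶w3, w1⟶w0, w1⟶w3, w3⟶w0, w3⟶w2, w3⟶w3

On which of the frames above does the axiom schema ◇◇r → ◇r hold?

This is the axiom for transitivity; its first-order frame correspondent is ∀x ∀y ∀z (Rxy ∧ Ryz → Rxz).
F1: ✓.
F2: fails — Rda and Rab but not Rdb.
F3: fails — R31 and R14 but not R34.
F4: fails — Rw1w3 and Rw3w2 but not Rw1w2.

F1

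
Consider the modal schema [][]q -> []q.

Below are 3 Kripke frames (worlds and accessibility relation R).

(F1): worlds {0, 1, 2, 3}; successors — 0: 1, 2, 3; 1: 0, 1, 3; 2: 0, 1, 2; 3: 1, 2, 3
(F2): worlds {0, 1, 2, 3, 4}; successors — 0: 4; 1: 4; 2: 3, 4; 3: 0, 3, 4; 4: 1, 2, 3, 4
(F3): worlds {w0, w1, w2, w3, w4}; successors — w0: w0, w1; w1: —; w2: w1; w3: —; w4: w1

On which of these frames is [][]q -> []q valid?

(F1), (F2)

This is the axiom for density; its first-order frame correspondent is forall x forall y (Rxy -> exists z (Rxz & Rzy)).
(F1): condition met.
(F2): condition met.
(F3): fails — Rw2w1 but no z with Rw2z and Rzw1.
Valid on: (F1), (F2).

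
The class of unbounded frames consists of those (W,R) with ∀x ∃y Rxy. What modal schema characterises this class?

A defining formula is □r → ◇r (the D axiom).

□r → ◇r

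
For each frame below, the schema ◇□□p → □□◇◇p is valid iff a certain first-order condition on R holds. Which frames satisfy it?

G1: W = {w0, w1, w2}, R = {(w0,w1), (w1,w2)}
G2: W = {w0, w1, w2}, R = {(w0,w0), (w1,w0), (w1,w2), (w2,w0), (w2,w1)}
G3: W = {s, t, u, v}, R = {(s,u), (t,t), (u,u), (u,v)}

This is the axiom for a generalized confluence (Geach) condition; its first-order frame correspondent is ∀x ∀y ∀z ((xRy ∧ xR²z) → ∃w (yR²w ∧ zR²w)).
G1: fails — w0Rw1, w0R²w2 but no w with w1R²w and w2R²w.
G2: satisfies the condition.
G3: fails — sRu, sR²v but no w with uR²w and vR²w.
Valid on: G2.

G2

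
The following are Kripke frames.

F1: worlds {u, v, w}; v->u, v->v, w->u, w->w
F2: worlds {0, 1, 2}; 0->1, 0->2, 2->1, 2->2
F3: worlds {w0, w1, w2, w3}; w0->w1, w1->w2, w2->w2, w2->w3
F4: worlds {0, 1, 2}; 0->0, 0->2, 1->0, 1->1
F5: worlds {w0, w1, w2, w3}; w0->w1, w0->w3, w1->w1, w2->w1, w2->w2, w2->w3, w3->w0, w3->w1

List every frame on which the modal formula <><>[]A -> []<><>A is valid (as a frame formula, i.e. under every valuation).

F5

Frame correspondent (Sahlqvist): forall x forall y forall z ((x R^2 y & xRz) -> exists w (yRw & z R^2 w)) — i.e. a generalized confluence (Geach) condition.
F1: fails — vR²u, vRu but no t with uRt and uR²t.
F2: fails — 0R²1, 0R1 but no w with 1Rw and 1R²w.
F3: fails — w1R²w3, w1Rw2 but no w with w3Rw and w2R²w.
F4: fails — 0R²0, 0R2 but no w with 0Rw and 2R²w.
F5: satisfies the condition.
Valid on: F5.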